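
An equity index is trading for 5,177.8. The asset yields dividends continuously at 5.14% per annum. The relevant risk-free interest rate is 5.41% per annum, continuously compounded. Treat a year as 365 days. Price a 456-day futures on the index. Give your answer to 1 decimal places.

5,195.3

F = S·e^((r − q)T) = 5177.8 · e^((0.0541 − 0.0514) × 456/365)
= 5177.8 · e^0.003373 = 5177.8 × 1.003379
F = 5,195.3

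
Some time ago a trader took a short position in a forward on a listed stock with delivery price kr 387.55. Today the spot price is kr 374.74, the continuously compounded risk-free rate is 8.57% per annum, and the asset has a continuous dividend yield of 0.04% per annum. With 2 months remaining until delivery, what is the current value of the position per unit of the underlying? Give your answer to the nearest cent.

kr 7.34

Current fair forward for the remaining 2 months: F = S·e^((r − q)·T), (r − q) = 0.0857 − 0.0004 = 0.0853
F = 374.74 · e^(0.0853 × 2/12) = 374.74 × 1.014318 = 380.1055
Value of long forward = (F − K)·e^(−rT) = (380.1055 − 387.55) · e^(−0.0857·2/12)
= -7.4445 × 0.985818 = -7.34
Short position value = −(long value) = kr 7.34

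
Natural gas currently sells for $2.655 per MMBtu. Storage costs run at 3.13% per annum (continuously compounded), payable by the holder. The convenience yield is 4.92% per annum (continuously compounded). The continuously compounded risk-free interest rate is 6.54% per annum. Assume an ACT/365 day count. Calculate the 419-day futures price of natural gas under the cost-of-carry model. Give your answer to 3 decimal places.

Net carry = r + u − y = 0.0654 + 0.0313 − 0.0492 = 0.0475
F = S·e^((r+u−y)T) = 2.655 · e^(0.0475 × 419/365) = 2.655 · e^0.054527
= 2.655 × 1.056041 = $2.804 per MMBtu

$2.804 per MMBtu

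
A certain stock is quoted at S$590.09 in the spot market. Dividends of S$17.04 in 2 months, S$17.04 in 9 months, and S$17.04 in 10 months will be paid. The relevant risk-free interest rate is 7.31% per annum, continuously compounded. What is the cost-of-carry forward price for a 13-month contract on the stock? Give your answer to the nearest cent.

S$585.68

PV(dividends) I = 17.04·e^(−0.0731·2/12) + 17.04·e^(−0.0731·9/12) + 17.04·e^(−0.0731·10/12)
I = 16.8337 + 16.1309 + 16.0330 = 48.9976
F = (S − I)·e^(rT) = (590.09 − 48.9976) · e^(0.0731·13/12)
= 541.0924 · e^0.079192 = 541.0924 × 1.082412 = S$585.68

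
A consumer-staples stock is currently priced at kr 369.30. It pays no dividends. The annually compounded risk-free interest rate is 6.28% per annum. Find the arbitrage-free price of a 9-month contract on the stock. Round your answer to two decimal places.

F = S · (1+r)^T
= 369.30 × 1.046740
F = kr 386.56

kr 386.56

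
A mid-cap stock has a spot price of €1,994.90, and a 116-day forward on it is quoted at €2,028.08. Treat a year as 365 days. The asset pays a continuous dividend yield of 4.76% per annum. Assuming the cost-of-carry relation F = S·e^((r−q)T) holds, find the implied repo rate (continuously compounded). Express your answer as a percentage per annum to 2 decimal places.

From F = S·e^((r−q)T): (r − q) = ln(F/S)/T
ln(2028.08/1994.90) = ln(1.016632) = 0.016495
(r − q) = 0.016495 / (116/365) = 0.051902
r = ln(F/S)/T + q = 0.051902 + 0.0476 = 0.099502
r = 9.95%

9.95%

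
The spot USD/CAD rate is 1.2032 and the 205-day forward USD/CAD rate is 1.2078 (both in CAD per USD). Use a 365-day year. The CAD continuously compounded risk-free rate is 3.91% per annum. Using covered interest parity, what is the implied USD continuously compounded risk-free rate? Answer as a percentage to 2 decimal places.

3.23%

F = S·e^((r_CAD − r_USD)T) ⇒ r_USD = r_CAD − ln(F/S)/T
ln(1.2078/1.2032) = 0.003816; /(205/365) = 0.006794
r_USD = 0.0391 − 0.006794 = 0.032306
r_USD = 3.23%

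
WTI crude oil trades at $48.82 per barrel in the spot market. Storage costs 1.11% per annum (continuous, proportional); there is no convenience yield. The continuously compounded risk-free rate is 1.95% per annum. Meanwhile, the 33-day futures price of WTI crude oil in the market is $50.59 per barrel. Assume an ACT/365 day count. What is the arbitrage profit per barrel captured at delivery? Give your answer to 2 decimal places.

Fair futures: F* = S·e^(carry·T), with carry = (r + u) = 0.0195 + 0.0111 = 0.0306
F* = 48.82 · e^(0.0306 × 33/365) = 48.82 · e^0.002767 = 48.82 × 1.002771 = $48.9553
Market $50.59 > fair $48.9553: forward overpriced → cash-and-carry (buy spot, short the forward).
At maturity, profit = |F_mkt − F*| = |50.59 − 48.9553| = $1.63 per barrel

$1.63 per barrel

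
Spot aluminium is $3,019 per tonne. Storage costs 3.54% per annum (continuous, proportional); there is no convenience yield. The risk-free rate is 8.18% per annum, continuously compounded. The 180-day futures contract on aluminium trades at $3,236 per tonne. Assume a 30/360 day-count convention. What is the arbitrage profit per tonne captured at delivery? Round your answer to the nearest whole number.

Fair futures: F* = S·e^(carry·T), with carry = (r + u) = 0.0818 + 0.0354 = 0.1172
F* = 3019 · e^(0.1172 × 180/360) = 3019 · e^0.058600 = 3019 × 1.060351 = $3201.1997
Market $3236 > fair $3201.1997: forward overpriced → cash-and-carry (buy spot, short the forward).
At maturity, profit = |F_mkt − F*| = |3236 − 3201.1997| = $35 per tonne

$35 per tonne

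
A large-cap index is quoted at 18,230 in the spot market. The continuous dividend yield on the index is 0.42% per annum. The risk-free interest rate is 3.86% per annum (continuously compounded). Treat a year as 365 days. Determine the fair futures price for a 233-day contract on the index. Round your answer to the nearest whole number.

18,635

F = S·e^((r − q)T) = 18230 · e^((0.0386 − 0.0042) × 233/365)
= 18230 · e^0.021959 = 18230 × 1.022202
F = 18,635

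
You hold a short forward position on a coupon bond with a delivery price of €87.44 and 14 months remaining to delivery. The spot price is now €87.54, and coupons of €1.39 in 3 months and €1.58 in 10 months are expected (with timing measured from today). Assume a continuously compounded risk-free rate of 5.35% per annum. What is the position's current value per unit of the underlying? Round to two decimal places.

-€2.51

PV(remaining coupons) I = 1.39·e^(−0.0535·3/12) + 1.58·e^(−0.0535·10/12) = 2.8826
Current forward F = (S − I)·e^(rT) = (87.54 − 2.8826)·e^(0.0535·14/12) = 84.6574 × 1.064406 = 90.1098
Value (long) = (F − K)·e^(−rT) = (90.1098 − 87.44) × 0.939491 = 2.5083
Short position value = −(long value) = -€2.51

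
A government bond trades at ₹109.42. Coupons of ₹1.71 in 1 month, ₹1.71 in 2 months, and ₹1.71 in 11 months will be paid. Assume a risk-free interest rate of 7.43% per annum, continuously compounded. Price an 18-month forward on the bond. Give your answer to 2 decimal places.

₹116.75

PV(coupons) I = 1.71·e^(−0.0743·1/12) + 1.71·e^(−0.0743·2/12) + 1.71·e^(−0.0743·11/12)
I = 1.6994 + 1.6890 + 1.5974 = 4.9858
F = (S − I)·e^(rT) = (109.42 − 4.9858) · e^(0.0743·18/12)
= 104.4342 · e^0.111450 = 104.4342 × 1.117898 = ₹116.75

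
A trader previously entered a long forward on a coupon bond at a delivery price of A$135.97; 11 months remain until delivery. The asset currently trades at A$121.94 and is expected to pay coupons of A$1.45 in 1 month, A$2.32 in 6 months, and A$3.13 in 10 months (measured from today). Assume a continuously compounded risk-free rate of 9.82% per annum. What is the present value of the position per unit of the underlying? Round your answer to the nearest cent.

PV(remaining coupons) I = 1.45·e^(−0.0982·1/12) + 2.32·e^(−0.0982·6/12) + 3.13·e^(−0.0982·10/12) = 6.5311
Current forward F = (S − I)·e^(rT) = (121.94 − 6.5311)·e^(0.0982·11/12) = 115.4089 × 1.094193 = 126.2796
Value (long) = (F − K)·e^(−rT) = (126.2796 − 135.97) × 0.913916 = -8.8562
Value = -A$8.86

-A$8.86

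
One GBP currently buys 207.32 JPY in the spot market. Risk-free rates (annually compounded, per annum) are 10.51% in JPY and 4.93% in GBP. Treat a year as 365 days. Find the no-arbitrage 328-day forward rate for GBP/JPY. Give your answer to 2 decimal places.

By covered interest parity, F = S · (1+r_JPY)^T / (1+r_GBP)^T
= 207.32 × 1.093961 / 1.044194 = 207.32 × 1.047661
F = 217.20 JPY per GBP

217.20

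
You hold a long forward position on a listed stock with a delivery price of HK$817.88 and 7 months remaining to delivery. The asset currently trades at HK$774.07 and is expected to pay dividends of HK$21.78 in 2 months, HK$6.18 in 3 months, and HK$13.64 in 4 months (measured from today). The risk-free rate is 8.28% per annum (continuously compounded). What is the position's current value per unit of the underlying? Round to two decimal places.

PV(remaining dividends) I = 21.78·e^(−0.0828·2/12) + 6.18·e^(−0.0828·3/12) + 13.64·e^(−0.0828·4/12) = 40.8036
Current forward F = (S − I)·e^(rT) = (774.07 − 40.8036)·e^(0.0828·7/12) = 733.2664 × 1.049485 = 769.5521
Value (long) = (F − K)·e^(−rT) = (769.5521 − 817.88) × 0.952848 = -46.0491
Value = -HK$46.05

-HK$46.05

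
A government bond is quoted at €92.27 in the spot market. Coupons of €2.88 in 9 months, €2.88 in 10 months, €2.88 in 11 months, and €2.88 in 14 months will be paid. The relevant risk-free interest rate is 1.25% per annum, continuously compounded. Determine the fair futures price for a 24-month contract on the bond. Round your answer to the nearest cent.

€82.93

PV(coupons) I = 2.88·e^(−0.0125·9/12) + 2.88·e^(−0.0125·10/12) + 2.88·e^(−0.0125·11/12) + 2.88·e^(−0.0125·14/12)
I = 2.8531 + 2.8502 + 2.8472 + 2.8383 = 11.3888
F = (S − I)·e^(rT) = (92.27 − 11.3888) · e^(0.0125·24/12)
= 80.8812 · e^0.025000 = 80.8812 × 1.025315 = €82.93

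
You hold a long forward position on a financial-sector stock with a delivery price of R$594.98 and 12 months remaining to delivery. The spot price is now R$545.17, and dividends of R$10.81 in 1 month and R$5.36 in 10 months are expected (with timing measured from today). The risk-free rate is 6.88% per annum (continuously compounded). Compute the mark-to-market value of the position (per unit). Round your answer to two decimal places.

-R$26.06

PV(remaining dividends) I = 10.81·e^(−0.0688·1/12) + 5.36·e^(−0.0688·10/12) = 15.8095
Current forward F = (S − I)·e^(rT) = (545.17 − 15.8095)·e^(0.0688·12/12) = 529.3605 × 1.071222 = 567.0626
Value (long) = (F − K)·e^(−rT) = (567.0626 − 594.98) × 0.933513 = -26.0613
Value = -R$26.06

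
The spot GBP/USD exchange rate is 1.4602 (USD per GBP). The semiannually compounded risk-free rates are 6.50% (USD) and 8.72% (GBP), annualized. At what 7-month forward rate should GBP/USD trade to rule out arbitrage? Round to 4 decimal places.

By covered interest parity, F = S · (1+r_USD/2)^(2T) / (1+r_GBP/2)^(2T)
= 1.4602 × 1.038018 / 1.051049 = 1.4602 × 0.987602
F = 1.4421 USD per GBP

1.4421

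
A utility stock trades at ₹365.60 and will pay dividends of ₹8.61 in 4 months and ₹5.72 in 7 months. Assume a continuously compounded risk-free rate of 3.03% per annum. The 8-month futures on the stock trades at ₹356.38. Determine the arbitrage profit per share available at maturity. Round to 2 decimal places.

₹2.25 per share

PV(dividends) I = 8.61·e^(−0.0303·4/12) + 5.72·e^(−0.0303·7/12) = 14.1433
Fair futures F* = (S − I)·e^(rT) = (365.60 − 14.1433)·e^0.020200 = 351.4567 × 1.020405 = 358.6282
Market ₹356.38 < fair 358.6282: forward underpriced → reverse cash-and-carry (short the stock, invest proceeds at r, pay the dividends, go long the forward).
Profit at T = |F_mkt − F*| = |356.38 − 358.6282| = ₹2.25 per share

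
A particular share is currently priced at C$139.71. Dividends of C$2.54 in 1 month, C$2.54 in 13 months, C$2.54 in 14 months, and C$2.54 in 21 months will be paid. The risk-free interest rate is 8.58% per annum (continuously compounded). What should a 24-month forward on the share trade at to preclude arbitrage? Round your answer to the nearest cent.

C$154.80

PV(dividends) I = 2.54·e^(−0.0858·1/12) + 2.54·e^(−0.0858·13/12) + 2.54·e^(−0.0858·14/12) + 2.54·e^(−0.0858·21/12)
I = 2.5219 + 2.3145 + 2.2981 + 2.1859 = 9.3204
F = (S − I)·e^(rT) = (139.71 − 9.3204) · e^(0.0858·24/12)
= 130.3896 · e^0.171600 = 130.3896 × 1.187203 = C$154.80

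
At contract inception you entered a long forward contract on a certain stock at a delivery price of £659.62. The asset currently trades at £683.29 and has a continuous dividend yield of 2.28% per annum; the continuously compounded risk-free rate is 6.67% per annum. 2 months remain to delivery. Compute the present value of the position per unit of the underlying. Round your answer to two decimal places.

£28.37

Current fair forward for the remaining 2 months: F = S·e^((r − q)·T), (r − q) = 0.0667 − 0.0228 = 0.0439
F = 683.29 · e^(0.0439 × 2/12) = 683.29 × 1.007343 = 688.3074
Value of long forward = (F − K)·e^(−rT) = (688.3074 − 659.62) · e^(−0.0667·2/12)
= 28.6874 × 0.988945 = 28.37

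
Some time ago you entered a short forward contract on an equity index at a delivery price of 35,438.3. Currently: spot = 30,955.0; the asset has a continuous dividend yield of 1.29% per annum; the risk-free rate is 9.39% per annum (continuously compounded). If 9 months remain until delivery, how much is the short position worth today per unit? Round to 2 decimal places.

2371.46

Current fair forward for the remaining 9 months: F = S·e^((r − q)·T), (r − q) = 0.0939 − 0.0129 = 0.0810
F = 30955.0 · e^(0.0810 × 9/12) = 30955.0 × 1.06263322 = 32893.8113
Value of long forward = (F − K)·e^(−rT) = (32893.8113 − 35438.3) · e^(−0.0939·9/12)
= -2544.4887 × 0.93199764 = -2371.46
Short position value = −(long value) = 2371.46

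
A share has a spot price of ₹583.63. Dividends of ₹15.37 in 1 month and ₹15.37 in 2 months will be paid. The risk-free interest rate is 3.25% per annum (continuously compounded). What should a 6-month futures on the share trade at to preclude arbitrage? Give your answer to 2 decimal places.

PV(dividends) I = 15.37·e^(−0.0325·1/12) + 15.37·e^(−0.0325·2/12)
I = 15.3284 + 15.2870 = 30.6154
F = (S − I)·e^(rT) = (583.63 − 30.6154) · e^(0.0325·6/12)
= 553.0146 · e^0.016250 = 553.0146 × 1.016383 = ₹562.07

₹562.07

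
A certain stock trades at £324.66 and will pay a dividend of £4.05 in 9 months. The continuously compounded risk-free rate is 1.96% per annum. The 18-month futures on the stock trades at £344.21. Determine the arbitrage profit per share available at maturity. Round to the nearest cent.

£13.97 per share

PV(dividends) I = 4.05·e^(−0.0196·9/12) = 3.9909
Fair futures F* = (S − I)·e^(rT) = (324.66 − 3.9909)·e^0.029400 = 320.6691 × 1.029836 = 330.2366
Market £344.21 > fair 330.2366: forward overpriced → cash-and-carry (borrow at r, buy the stock and collect the dividends, short the forward).
Profit at T = |F_mkt − F*| = |344.21 − 330.2366| = £13.97 per share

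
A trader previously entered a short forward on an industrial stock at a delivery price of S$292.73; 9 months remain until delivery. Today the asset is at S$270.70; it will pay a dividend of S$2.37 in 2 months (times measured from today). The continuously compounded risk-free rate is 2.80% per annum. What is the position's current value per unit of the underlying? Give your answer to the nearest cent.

PV(remaining dividends) I = 2.37·e^(−0.0280·2/12) = 2.3590
Current forward F = (S − I)·e^(rT) = (270.70 − 2.3590)·e^(0.0280·9/12) = 268.3410 × 1.021222 = 274.0357
Value (long) = (F − K)·e^(−rT) = (274.0357 − 292.73) × 0.979219 = -18.3058
Short position value = −(long value) = S$18.31

S$18.31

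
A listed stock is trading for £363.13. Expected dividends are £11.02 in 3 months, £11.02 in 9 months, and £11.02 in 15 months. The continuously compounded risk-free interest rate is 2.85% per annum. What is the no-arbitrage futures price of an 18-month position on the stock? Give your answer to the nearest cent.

£345.21

PV(dividends) I = 11.02·e^(−0.0285·3/12) + 11.02·e^(−0.0285·9/12) + 11.02·e^(−0.0285·15/12)
I = 10.9418 + 10.7869 + 10.6343 = 32.3630
F = (S − I)·e^(rT) = (363.13 − 32.3630) · e^(0.0285·18/12)
= 330.7670 · e^0.042750 = 330.7670 × 1.043677 = £345.21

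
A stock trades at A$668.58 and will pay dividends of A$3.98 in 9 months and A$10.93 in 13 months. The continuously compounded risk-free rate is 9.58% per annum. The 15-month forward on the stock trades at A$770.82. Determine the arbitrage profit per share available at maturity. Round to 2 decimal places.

PV(dividends) I = 3.98·e^(−0.0958·9/12) + 10.93·e^(−0.0958·13/12) = 13.5566
Fair forward F* = (S − I)·e^(rT) = (668.58 − 13.5566)·e^0.119750 = 655.0234 × 1.127215 = 738.3522
Market A$770.82 > fair 738.3522: forward overpriced → cash-and-carry (borrow at r, buy the stock and collect the dividends, short the forward).
Profit at T = |F_mkt − F*| = |770.82 − 738.3522| = A$32.47 per share

A$32.47 per share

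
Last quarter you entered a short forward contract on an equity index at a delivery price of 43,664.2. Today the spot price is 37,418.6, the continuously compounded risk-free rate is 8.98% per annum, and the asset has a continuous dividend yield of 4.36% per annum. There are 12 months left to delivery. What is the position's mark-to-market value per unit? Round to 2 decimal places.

4091.85

Current fair forward for the remaining 12 months: F = S·e^((r − q)·T), (r − q) = 0.0898 − 0.0436 = 0.0462
F = 37418.6 · e^(0.0462 × 12/12) = 37418.6 × 1.04728385 = 39187.8955
Value of long forward = (F − K)·e^(−rT) = (39187.8955 − 43664.2) · e^(−0.0898·12/12)
= -4476.3045 × 0.91411399 = -4091.85
Short position value = −(long value) = 4091.85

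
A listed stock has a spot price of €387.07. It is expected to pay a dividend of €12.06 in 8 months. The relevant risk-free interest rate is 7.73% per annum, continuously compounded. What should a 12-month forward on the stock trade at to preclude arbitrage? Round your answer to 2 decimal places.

PV(dividends) I = 12.06·e^(−0.0773·8/12)
I = 11.4543
F = (S − I)·e^(rT) = (387.07 − 11.4543) · e^(0.0773·12/12)
= 375.6157 · e^0.077300 = 375.6157 × 1.080366 = €405.80

€405.80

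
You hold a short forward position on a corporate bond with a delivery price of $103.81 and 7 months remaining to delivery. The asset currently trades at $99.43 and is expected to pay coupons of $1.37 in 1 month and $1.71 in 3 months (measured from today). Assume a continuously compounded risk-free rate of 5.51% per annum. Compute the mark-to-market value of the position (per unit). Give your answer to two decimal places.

PV(remaining coupons) I = 1.37·e^(−0.0551·1/12) + 1.71·e^(−0.0551·3/12) = 3.0503
Current forward F = (S − I)·e^(rT) = (99.43 − 3.0503)·e^(0.0551·7/12) = 96.3797 × 1.032664 = 99.5278
Value (long) = (F − K)·e^(−rT) = (99.5278 − 103.81) × 0.968369 = -4.1467
Short position value = −(long value) = $4.15

$4.15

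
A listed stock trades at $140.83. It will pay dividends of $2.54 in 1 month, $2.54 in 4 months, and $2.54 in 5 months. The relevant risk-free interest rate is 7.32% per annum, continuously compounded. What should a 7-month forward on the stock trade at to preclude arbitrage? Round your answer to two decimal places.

PV(dividends) I = 2.54·e^(−0.0732·1/12) + 2.54·e^(−0.0732·4/12) + 2.54·e^(−0.0732·5/12)
I = 2.5246 + 2.4788 + 2.4637 = 7.4671
F = (S − I)·e^(rT) = (140.83 − 7.4671) · e^(0.0732·7/12)
= 133.3629 · e^0.042700 = 133.3629 × 1.043625 = $139.18

$139.18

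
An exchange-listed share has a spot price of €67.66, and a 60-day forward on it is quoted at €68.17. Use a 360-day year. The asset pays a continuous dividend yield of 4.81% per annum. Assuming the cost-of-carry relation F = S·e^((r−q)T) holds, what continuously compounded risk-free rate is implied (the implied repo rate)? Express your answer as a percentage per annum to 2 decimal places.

9.32%

From F = S·e^((r−q)T): (r − q) = ln(F/S)/T
ln(68.17/67.66) = ln(1.007538) = 0.007510
(r − q) = 0.007510 / (60/360) = 0.045060
r = ln(F/S)/T + q = 0.045060 + 0.0481 = 0.093160
r = 9.32%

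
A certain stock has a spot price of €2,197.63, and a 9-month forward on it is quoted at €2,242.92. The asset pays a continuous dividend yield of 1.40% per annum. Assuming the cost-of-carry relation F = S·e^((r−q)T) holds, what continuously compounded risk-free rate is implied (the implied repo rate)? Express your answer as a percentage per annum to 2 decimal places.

From F = S·e^((r−q)T): (r − q) = ln(F/S)/T
ln(2242.92/2197.63) = ln(1.020609) = 0.020400
(r − q) = 0.020400 / (9/12) = 0.027200
r = ln(F/S)/T + q = 0.027200 + 0.0140 = 0.041200
r = 4.12%

4.12%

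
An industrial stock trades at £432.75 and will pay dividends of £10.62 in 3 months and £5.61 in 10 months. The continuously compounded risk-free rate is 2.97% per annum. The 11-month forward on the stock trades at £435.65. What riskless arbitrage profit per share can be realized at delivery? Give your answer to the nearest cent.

PV(dividends) I = 10.62·e^(−0.0297·3/12) + 5.61·e^(−0.0297·10/12) = 16.0143
Fair forward F* = (S − I)·e^(rT) = (432.75 − 16.0143)·e^0.027225 = 416.7357 × 1.027599 = 428.2372
Market £435.65 > fair 428.2372: forward overpriced → cash-and-carry (borrow at r, buy the stock and collect the dividends, short the forward).
Profit at T = |F_mkt − F*| = |435.65 − 428.2372| = £7.41 per share

£7.41 per share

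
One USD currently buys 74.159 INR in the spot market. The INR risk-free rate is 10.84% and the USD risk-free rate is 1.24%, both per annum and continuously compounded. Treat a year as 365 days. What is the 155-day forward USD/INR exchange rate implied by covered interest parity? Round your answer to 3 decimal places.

77.245

F = S·e^((r_INR − r_USD)T) = 74.159 · e^((0.1084 − 0.0124) × 155/365)
= 74.159 · e^0.040767 = 74.159 × 1.041609
F = 77.245 INR per USD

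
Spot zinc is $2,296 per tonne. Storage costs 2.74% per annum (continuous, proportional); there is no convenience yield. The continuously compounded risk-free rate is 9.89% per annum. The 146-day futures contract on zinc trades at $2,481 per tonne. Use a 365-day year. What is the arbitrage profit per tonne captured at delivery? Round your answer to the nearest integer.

$66 per tonne

Fair futures: F* = S·e^(carry·T), with carry = (r + u) = 0.0989 + 0.0274 = 0.1263
F* = 2296 · e^(0.1263 × 146/365) = 2296 · e^0.050520 = 2296 × 1.051818 = $2414.9741
Market $2481 > fair $2414.9741: forward overpriced → cash-and-carry (buy spot, short the forward).
At maturity, profit = |F_mkt − F*| = |2481 − 2414.9741| = $66 per tonne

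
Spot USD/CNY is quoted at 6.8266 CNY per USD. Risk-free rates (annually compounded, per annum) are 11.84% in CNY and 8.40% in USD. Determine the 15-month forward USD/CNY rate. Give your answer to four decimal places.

By covered interest parity, F = S · (1+r_CNY)^T / (1+r_USD)^T
= 6.8266 × 1.150129 / 1.106080 = 6.8266 × 1.039824
F = 7.0985 CNY per USD

7.0985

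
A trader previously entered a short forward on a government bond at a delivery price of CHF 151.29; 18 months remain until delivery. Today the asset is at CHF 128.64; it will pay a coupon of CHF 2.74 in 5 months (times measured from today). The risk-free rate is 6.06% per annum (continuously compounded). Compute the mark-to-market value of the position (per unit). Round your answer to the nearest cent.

CHF 12.18

PV(remaining coupons) I = 2.74·e^(−0.0606·5/12) = 2.6717
Current forward F = (S − I)·e^(rT) = (128.64 − 2.6717)·e^(0.0606·18/12) = 125.9683 × 1.095159 = 137.9553
Value (long) = (F − K)·e^(−rT) = (137.9553 − 151.29) × 0.913109 = -12.1760
Short position value = −(long value) = CHF 12.18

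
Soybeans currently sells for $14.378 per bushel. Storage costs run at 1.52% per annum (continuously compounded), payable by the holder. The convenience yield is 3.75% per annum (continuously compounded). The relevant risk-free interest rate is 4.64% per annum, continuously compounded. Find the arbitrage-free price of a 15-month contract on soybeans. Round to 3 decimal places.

Net carry = r + u − y = 0.0464 + 0.0152 − 0.0375 = 0.0241
F = S·e^((r+u−y)T) = 14.378 · e^(0.0241 × 15/12) = 14.378 · e^0.030125
= 14.378 × 1.030583 = $14.818 per bushel

$14.818 per bushel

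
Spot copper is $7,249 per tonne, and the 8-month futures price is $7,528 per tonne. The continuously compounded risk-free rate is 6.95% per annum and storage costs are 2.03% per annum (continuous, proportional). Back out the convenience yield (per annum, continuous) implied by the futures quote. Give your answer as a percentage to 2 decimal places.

F = S·e^((r+u−y)T) ⇒ (r+u−y) = ln(F/S)/T
ln(7528/7249) = 0.037766; /T ⇒ 0.056649
y = r + u − ln(F/S)/T = 0.0695 + 0.0203 − 0.056649 = 0.033151
y = 3.32%

3.32%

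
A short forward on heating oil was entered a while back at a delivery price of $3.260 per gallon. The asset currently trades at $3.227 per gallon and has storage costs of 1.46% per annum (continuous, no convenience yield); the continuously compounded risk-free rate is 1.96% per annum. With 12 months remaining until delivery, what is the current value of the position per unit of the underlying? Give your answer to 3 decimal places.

-$0.078 per gallon

Current fair forward for the remaining 12 months: F = S·e^((r + u)·T), (r + u) = 0.0196 + 0.0146 = 0.0342
F = 3.227 · e^(0.0342 × 12/12) = 3.227 × 1.034792 = 3.3393
Value of long forward = (F − K)·e^(−rT) = (3.3393 − 3.260) · e^(−0.0196·12/12)
= 0.0793 × 0.980591 = 0.078
Short position value = −(long value) = -$0.078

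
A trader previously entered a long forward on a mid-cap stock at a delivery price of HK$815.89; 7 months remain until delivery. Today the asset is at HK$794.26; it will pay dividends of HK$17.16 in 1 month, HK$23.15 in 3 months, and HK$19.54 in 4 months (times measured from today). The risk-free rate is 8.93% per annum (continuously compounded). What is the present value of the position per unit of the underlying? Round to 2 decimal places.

-HK$38.86

PV(remaining dividends) I = 17.16·e^(−0.0893·1/12) + 23.15·e^(−0.0893·3/12) + 19.54·e^(−0.0893·4/12) = 58.6386
Current forward F = (S − I)·e^(rT) = (794.26 − 58.6386)·e^(0.0893·7/12) = 735.6214 × 1.053472 = 774.9565
Value (long) = (F − K)·e^(−rT) = (774.9565 − 815.89) × 0.949242 = -38.8558
Value = -HK$38.86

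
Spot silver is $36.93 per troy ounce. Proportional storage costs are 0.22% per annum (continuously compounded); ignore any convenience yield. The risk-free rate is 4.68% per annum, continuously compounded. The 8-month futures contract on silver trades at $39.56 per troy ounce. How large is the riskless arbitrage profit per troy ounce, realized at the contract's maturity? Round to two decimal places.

Fair futures: F* = S·e^(carry·T), with carry = (r + u) = 0.0468 + 0.0022 = 0.0490
F* = 36.93 · e^(0.0490 × 8/12) = 36.93 · e^0.032667 = 36.93 × 1.033206 = $38.1563
Market $39.56 > fair $38.1563: forward overpriced → cash-and-carry (buy spot, short the forward).
At maturity, profit = |F_mkt − F*| = |39.56 − 38.1563| = $1.40 per troy ounce

$1.40 per troy ounce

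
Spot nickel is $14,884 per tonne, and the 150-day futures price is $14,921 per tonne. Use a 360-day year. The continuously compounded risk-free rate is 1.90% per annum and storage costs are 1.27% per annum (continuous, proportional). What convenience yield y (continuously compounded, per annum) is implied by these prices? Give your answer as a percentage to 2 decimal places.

2.57%

F = S·e^((r+u−y)T) ⇒ (r+u−y) = ln(F/S)/T
ln(14921/14884) = 0.002483; /T ⇒ 0.005959
y = r + u − ln(F/S)/T = 0.0190 + 0.0127 − 0.005959 = 0.025741
y = 2.57%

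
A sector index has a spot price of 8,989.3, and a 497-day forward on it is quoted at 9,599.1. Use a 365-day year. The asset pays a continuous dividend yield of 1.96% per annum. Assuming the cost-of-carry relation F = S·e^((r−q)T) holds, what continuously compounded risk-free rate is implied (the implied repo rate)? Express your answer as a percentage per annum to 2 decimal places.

6.78%

From F = S·e^((r−q)T): (r − q) = ln(F/S)/T
ln(9599.1/8989.3) = ln(1.067836) = 0.065634
(r − q) = 0.065634 / (497/365) = 0.048202
r = ln(F/S)/T + q = 0.048202 + 0.0196 = 0.067802
r = 6.78%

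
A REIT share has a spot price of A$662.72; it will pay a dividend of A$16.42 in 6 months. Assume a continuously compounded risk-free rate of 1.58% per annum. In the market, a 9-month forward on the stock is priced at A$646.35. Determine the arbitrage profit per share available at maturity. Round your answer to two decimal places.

A$7.78 per share

PV(dividends) I = 16.42·e^(−0.0158·6/12) = 16.2908
Fair forward F* = (S − I)·e^(rT) = (662.72 − 16.2908)·e^0.011850 = 646.4292 × 1.011920 = 654.1346
Market A$646.35 < fair 654.1346: forward underpriced → reverse cash-and-carry (short the stock, invest proceeds at r, pay the dividends, go long the forward).
Profit at T = |F_mkt − F*| = |646.35 − 654.1346| = A$7.78 per share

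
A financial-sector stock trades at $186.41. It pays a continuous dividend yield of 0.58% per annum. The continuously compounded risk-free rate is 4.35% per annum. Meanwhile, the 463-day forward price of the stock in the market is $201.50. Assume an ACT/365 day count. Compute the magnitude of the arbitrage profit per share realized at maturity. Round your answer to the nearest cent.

$5.96 per share

Fair forward: F* = S·e^(carry·T), with carry = (r − q) = 0.0435 − 0.0058 = 0.0377
F* = 186.41 · e^(0.0377 × 463/365) = 186.41 · e^0.047822 = 186.41 × 1.048984 = $195.5411
Market $201.50 > fair $195.5411: forward overpriced → cash-and-carry (buy spot, short the forward).
At maturity, profit = |F_mkt − F*| = |201.50 − 195.5411| = $5.96 per share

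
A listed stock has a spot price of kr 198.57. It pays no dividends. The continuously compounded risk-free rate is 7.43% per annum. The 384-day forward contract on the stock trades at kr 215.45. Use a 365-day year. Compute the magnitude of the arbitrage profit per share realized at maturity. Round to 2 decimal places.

kr 0.74 per share

Fair forward: F* = S·e^(carry·T), with carry = r = 0.0743
F* = 198.57 · e^(0.0743 × 384/365) = 198.57 · e^0.078168 = 198.57 × 1.081304 = kr 214.7145
Market kr 215.45 > fair kr 214.7145: forward overpriced → cash-and-carry (buy spot, short the forward).
At maturity, profit = |F_mkt − F*| = |215.45 − 214.7145| = kr 0.74 per share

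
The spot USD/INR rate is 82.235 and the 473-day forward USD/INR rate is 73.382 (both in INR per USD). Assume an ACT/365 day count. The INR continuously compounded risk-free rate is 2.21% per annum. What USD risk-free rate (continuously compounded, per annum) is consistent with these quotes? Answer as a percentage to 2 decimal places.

F = S·e^((r_INR − r_USD)T) ⇒ r_USD = r_INR − ln(F/S)/T
ln(73.382/82.235) = -0.113902; /(473/365) = -0.087895
r_USD = 0.0221 + 0.087895 = 0.109995
r_USD = 11.00%

11.00%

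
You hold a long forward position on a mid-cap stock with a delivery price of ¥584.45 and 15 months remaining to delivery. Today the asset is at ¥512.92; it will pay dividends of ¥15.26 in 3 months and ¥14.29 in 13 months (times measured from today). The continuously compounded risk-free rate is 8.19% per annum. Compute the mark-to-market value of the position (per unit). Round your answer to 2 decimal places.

PV(remaining dividends) I = 15.26·e^(−0.0819·3/12) + 14.29·e^(−0.0819·13/12) = 28.0275
Current forward F = (S − I)·e^(rT) = (512.92 − 28.0275)·e^(0.0819·15/12) = 484.8925 × 1.107799 = 537.1634
Value (long) = (F − K)·e^(−rT) = (537.1634 − 584.45) × 0.902691 = -42.6852
Value = -¥42.69

-¥42.69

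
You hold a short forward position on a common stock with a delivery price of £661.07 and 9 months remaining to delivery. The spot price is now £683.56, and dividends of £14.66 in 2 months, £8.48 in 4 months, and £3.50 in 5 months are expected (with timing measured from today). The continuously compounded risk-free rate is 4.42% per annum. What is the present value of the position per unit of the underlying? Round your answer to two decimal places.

-£17.70

PV(remaining dividends) I = 14.66·e^(−0.0442·2/12) + 8.48·e^(−0.0442·4/12) + 3.50·e^(−0.0442·5/12) = 26.3445
Current forward F = (S − I)·e^(rT) = (683.56 − 26.3445)·e^(0.0442·9/12) = 657.2155 × 1.033706 = 679.3676
Value (long) = (F − K)·e^(−rT) = (679.3676 − 661.07) × 0.967393 = 17.7010
Short position value = −(long value) = -£17.70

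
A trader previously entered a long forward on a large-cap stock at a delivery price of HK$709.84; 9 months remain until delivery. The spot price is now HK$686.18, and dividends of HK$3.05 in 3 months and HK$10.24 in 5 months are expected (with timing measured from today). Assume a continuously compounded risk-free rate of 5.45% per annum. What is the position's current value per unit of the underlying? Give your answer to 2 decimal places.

PV(remaining dividends) I = 3.05·e^(−0.0545·3/12) + 10.24·e^(−0.0545·5/12) = 13.0188
Current forward F = (S − I)·e^(rT) = (686.18 − 13.0188)·e^(0.0545·9/12) = 673.1612 × 1.041722 = 701.2468
Value (long) = (F − K)·e^(−rT) = (701.2468 − 709.84) × 0.959949 = -8.2490
Value = -HK$8.25

-HK$8.25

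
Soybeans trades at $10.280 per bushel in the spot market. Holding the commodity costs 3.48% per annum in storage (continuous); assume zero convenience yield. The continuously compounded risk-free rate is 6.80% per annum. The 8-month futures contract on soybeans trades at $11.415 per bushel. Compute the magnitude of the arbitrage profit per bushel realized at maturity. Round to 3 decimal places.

$0.406 per bushel

Fair futures: F* = S·e^(carry·T), with carry = (r + u) = 0.0680 + 0.0348 = 0.1028
F* = 10.280 · e^(0.1028 × 8/12) = 10.280 · e^0.068533 = 10.280 × 1.070936 = $11.0092
Market $11.415 > fair $11.0092: forward overpriced → cash-and-carry (buy spot, short the forward).
At maturity, profit = |F_mkt − F*| = |11.415 − 11.0092| = $0.406 per bushel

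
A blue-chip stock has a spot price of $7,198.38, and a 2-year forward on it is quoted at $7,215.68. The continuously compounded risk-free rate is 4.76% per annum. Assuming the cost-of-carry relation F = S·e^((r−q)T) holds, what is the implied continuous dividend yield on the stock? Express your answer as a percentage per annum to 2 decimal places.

4.64%

From F = S·e^((r−q)T): (r − q) = ln(F/S)/T
ln(7215.68/7198.38) = ln(1.002403) = 0.002400
(r − q) = 0.002400 / (2) = 0.001200
q = r − ln(F/S)/T = 0.0476 − 0.001200 = 0.046400
q = 4.64%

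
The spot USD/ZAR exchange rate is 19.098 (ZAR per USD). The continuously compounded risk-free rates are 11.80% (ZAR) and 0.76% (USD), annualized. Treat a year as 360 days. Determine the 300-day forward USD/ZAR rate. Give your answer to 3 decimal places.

F = S·e^((r_ZAR − r_USD)T) = 19.098 · e^((0.1180 − 0.0076) × 300/360)
= 19.098 · e^0.092000 = 19.098 × 1.096365
F = 20.938 ZAR per USD

20.938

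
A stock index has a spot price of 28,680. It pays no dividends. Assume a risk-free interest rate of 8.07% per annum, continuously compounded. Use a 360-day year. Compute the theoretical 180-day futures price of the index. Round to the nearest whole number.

29,861

F = S·e^(rT) = 28680 · e^(0.0807 × 180/360)
= 28680 · e^0.040350 = 28680 × 1.041175
F = 29,861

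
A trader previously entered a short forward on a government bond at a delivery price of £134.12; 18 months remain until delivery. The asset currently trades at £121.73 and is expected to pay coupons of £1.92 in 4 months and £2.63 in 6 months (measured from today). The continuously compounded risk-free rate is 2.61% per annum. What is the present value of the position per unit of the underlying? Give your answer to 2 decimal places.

PV(remaining coupons) I = 1.92·e^(−0.0261·4/12) + 2.63·e^(−0.0261·6/12) = 4.4993
Current forward F = (S − I)·e^(rT) = (121.73 − 4.4993)·e^(0.0261·18/12) = 117.2307 × 1.039926 = 121.9113
Value (long) = (F − K)·e^(−rT) = (121.9113 − 134.12) × 0.961606 = -11.7400
Short position value = −(long value) = £11.74

£11.74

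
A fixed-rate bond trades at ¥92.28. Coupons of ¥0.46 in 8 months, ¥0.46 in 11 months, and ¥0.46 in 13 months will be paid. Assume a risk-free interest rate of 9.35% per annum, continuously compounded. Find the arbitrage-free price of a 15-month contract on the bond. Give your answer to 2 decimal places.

PV(coupons) I = 0.46·e^(−0.0935·8/12) + 0.46·e^(−0.0935·11/12) + 0.46·e^(−0.0935·13/12)
I = 0.4322 + 0.4222 + 0.4157 = 1.2701
F = (S − I)·e^(rT) = (92.28 − 1.2701) · e^(0.0935·15/12)
= 91.0099 · e^0.116875 = 91.0099 × 1.123979 = ¥102.29

¥102.29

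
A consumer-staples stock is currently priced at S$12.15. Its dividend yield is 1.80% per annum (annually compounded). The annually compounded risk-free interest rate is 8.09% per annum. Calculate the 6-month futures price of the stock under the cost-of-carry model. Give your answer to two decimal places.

F = S · (1+r)^T / (1+q)^T
= 12.15 × 1.039663 / 1.008960 = 12.15 × 1.030430
F = S$12.52

S$12.52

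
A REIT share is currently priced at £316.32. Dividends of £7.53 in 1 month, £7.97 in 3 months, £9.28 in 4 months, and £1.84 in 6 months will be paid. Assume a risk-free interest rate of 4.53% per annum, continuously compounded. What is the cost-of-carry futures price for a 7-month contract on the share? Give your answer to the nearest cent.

PV(dividends) I = 7.53·e^(−0.0453·1/12) + 7.97·e^(−0.0453·3/12) + 9.28·e^(−0.0453·4/12) + 1.84·e^(−0.0453·6/12)
I = 7.5016 + 7.8802 + 9.1409 + 1.7988 = 26.3215
F = (S − I)·e^(rT) = (316.32 − 26.3215) · e^(0.0453·7/12)
= 289.9985 · e^0.026425 = 289.9985 × 1.026777 = £297.76

£297.76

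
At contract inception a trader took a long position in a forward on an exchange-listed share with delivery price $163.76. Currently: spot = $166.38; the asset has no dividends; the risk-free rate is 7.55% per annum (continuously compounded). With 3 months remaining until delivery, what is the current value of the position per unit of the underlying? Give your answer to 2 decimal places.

$5.68

Current fair forward for the remaining 3 months: F = S·e^(r·T), r = 0.0755
F = 166.38 · e^(0.0755 × 3/12) = 166.38 × 1.019054 = 169.5502
Value of long forward = (F − K)·e^(−rT) = (169.5502 − 163.76) · e^(−0.0755·3/12)
= 5.7902 × 0.981302 = 5.68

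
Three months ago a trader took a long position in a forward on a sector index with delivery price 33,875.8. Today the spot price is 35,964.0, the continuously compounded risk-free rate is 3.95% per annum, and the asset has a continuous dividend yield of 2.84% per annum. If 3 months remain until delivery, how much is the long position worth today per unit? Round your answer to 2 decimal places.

2166.64

Current fair forward for the remaining 3 months: F = S·e^((r − q)·T), (r − q) = 0.0395 − 0.0284 = 0.0111
F = 35964.0 · e^(0.0111 × 3/12) = 35964.0 × 1.00277885 = 36063.9386
Value of long forward = (F − K)·e^(−rT) = (36063.9386 − 33875.8) · e^(−0.0395·3/12)
= 2188.1386 × 0.99017360 = 2166.64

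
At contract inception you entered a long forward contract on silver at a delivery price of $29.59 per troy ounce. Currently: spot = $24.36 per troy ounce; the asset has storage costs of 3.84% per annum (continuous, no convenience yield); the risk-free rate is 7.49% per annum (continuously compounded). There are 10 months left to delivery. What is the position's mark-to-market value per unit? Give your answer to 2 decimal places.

-$2.65 per troy ounce

Current fair forward for the remaining 10 months: F = S·e^((r + u)·T), (r + u) = 0.0749 + 0.0384 = 0.1133
F = 24.36 · e^(0.1133 × 10/12) = 24.36 × 1.099018 = 26.7721
Value of long forward = (F − K)·e^(−rT) = (26.7721 − 29.59) · e^(−0.0749·10/12)
= -2.8179 × 0.939491 = -2.65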